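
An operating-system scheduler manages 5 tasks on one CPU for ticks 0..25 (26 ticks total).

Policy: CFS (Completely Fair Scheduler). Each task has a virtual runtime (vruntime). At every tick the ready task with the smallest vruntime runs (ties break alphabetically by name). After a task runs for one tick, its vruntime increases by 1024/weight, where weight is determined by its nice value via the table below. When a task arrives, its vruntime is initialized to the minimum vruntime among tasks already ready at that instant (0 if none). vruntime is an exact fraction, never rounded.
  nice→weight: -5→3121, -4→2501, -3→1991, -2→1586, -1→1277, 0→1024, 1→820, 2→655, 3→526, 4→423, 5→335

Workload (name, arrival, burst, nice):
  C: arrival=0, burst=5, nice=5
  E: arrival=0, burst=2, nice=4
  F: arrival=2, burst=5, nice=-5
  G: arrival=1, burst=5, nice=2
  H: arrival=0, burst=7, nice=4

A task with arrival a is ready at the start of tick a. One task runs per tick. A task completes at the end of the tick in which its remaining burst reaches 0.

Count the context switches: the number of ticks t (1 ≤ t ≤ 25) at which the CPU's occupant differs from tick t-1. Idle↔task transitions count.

context switches = 19

t=0: vr[C=0 E=0 H=0] → run C
t=1: vr[C=1024/335 E=0 G=0 H=0] → run E
t=2: vr[C=1024/335 E=1024/423 F=0 G=0 H=0] → run F
t=3: vr[C=1024/335 E=1024/423 F=1024/3121 G=0 H=0] → run G
t=4: vr[C=1024/335 E=1024/423 F=1024/3121 G=1024/655 H=0] → run H
t=5: vr[C=1024/335 E=1024/423 F=1024/3121 G=1024/655 H=1024/423] → run F
t=6: vr[C=1024/335 E=1024/423 F=2048/3121 G=1024/655 H=1024/423] → run F
t=7: vr[C=1024/335 E=1024/423 F=3072/3121 G=1024/655 H=1024/423] → run F
t=8: vr[C=1024/335 E=1024/423 F=4096/3121 G=1024/655 H=1024/423] → run F
t=9: vr[C=1024/335 E=1024/423 G=1024/655 H=1024/423] → run G
t=10: vr[C=1024/335 E=1024/423 G=2048/655 H=1024/423] → run E
t=11: vr[C=1024/335 G=2048/655 H=1024/423] → run H
t=12: vr[C=1024/335 G=2048/655 H=2048/423] → run C
t=13: vr[C=2048/335 G=2048/655 H=2048/423] → run G
t=14: vr[C=2048/335 G=3072/655 H=2048/423] → run G
t=15: vr[C=2048/335 G=4096/655 H=2048/423] → run H
t=16: vr[C=2048/335 G=4096/655 H=1024/141] → run C
t=17: vr[C=3072/335 G=4096/655 H=1024/141] → run G
t=18: vr[C=3072/335 H=1024/141] → run H
t=19: vr[C=3072/335 H=4096/423] → run C
t=20: vr[C=4096/335 H=4096/423] → run H
t=21: vr[C=4096/335 H=5120/423] → run H
t=22: vr[C=4096/335 H=2048/141] → run C
t=23: vr[H=2048/141] → run H
t=24: (idle)
t=25: (idle)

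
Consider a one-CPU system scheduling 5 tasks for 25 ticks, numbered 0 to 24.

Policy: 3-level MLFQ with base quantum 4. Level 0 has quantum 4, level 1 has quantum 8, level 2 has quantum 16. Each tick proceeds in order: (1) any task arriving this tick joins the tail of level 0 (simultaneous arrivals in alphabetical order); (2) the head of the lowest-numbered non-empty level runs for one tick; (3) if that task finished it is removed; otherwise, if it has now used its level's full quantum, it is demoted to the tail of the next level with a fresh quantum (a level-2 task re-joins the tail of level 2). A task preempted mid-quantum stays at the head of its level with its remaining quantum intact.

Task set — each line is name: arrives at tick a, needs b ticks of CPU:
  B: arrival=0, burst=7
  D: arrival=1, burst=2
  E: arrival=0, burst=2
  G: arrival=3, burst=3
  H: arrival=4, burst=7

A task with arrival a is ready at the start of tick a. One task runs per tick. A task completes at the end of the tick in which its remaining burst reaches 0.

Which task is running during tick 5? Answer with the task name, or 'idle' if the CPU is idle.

running at tick 5 = E

t=0: L0/L1/L2 = BE/-/- → run B
t=1: L0/L1/L2 = BED/-/- → run B
t=2: L0/L1/L2 = BED/-/- → run B
t=3: L0/L1/L2 = BEDG/-/- → run B
t=4: L0/L1/L2 = EDGH/B/- → run E
t=5: L0/L1/L2 = EDGH/B/- → run E
t=6: L0/L1/L2 = DGH/B/- → run D
t=7: L0/L1/L2 = DGH/B/- → run D
t=8: L0/L1/L2 = GH/B/- → run G
t=9: L0/L1/L2 = GH/B/- → run G
t=10: L0/L1/L2 = GH/B/- → run G
t=11: L0/L1/L2 = H/B/- → run H
t=12: L0/L1/L2 = H/B/- → run H
t=13: L0/L1/L2 = H/B/- → run H
t=14: L0/L1/L2 = H/B/- → run H
t=15: L0/L1/L2 = -/BH/- → run B
t=16: L0/L1/L2 = -/BH/- → run B
t=17: L0/L1/L2 = -/BH/- → run B
t=18: L0/L1/L2 = -/H/- → run H
t=19: L0/L1/L2 = -/H/- → run H
t=20: L0/L1/L2 = -/H/- → run H
t=21: (idle)
t=22: (idle)
t=23: (idle)
t=24: (idle)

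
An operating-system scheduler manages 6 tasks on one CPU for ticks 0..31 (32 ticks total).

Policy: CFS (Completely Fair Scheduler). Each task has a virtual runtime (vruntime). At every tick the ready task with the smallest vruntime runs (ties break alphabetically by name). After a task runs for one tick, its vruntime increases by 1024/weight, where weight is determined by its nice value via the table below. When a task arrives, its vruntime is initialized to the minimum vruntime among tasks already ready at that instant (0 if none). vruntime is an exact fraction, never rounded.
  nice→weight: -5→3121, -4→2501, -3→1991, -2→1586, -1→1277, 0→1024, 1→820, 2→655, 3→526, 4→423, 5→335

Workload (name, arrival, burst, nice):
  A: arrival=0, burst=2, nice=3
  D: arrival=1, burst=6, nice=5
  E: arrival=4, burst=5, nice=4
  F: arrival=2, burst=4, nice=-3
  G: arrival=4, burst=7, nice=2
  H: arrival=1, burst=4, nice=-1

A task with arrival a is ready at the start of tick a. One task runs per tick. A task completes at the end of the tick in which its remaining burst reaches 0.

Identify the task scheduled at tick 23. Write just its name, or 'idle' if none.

running at tick 23 = D

t=0: vr[A=0] → run A
t=1: vr[A=512/263 D=512/263 H=512/263] → run A
t=2: vr[D=512/263 F=512/263 H=512/263] → run D
t=3: vr[D=440832/88105 F=512/263 H=512/263] → run F
t=4: vr[D=440832/88105 E=512/263 F=1288704/523633 G=512/263 H=512/263] → run E
t=5: vr[D=440832/88105 E=485888/111249 F=1288704/523633 G=512/263 H=512/263] → run G
t=6: vr[D=440832/88105 E=485888/111249 F=1288704/523633 G=604672/172265 H=512/263] → run H
t=7: vr[D=440832/88105 E=485888/111249 F=1288704/523633 G=604672/172265 H=923136/335851] → run F
t=8: vr[D=440832/88105 E=485888/111249 F=1558016/523633 G=604672/172265 H=923136/335851] → run H
t=9: vr[D=440832/88105 E=485888/111249 F=1558016/523633 G=604672/172265 H=1192448/335851] → run F
t=10: vr[D=440832/88105 E=485888/111249 F=1827328/523633 G=604672/172265 H=1192448/335851] → run F
t=11: vr[D=440832/88105 E=485888/111249 G=604672/172265 H=1192448/335851] → run G
t=12: vr[D=440832/88105 E=485888/111249 G=873984/172265 H=1192448/335851] → run H
t=13: vr[D=440832/88105 E=485888/111249 G=873984/172265 H=1461760/335851] → run H
t=14: vr[D=440832/88105 E=485888/111249 G=873984/172265] → run E
t=15: vr[D=440832/88105 E=755200/111249 G=873984/172265] → run D
t=16: vr[D=710144/88105 E=755200/111249 G=873984/172265] → run G
t=17: vr[D=710144/88105 E=755200/111249 G=1143296/172265] → run G
t=18: vr[D=710144/88105 E=755200/111249 G=1412608/172265] → run E
t=19: vr[D=710144/88105 E=341504/37083 G=1412608/172265] → run D
t=20: vr[D=979456/88105 E=341504/37083 G=1412608/172265] → run G
t=21: vr[D=979456/88105 E=341504/37083 G=336384/34453] → run E
t=22: vr[D=979456/88105 E=1293824/111249 G=336384/34453] → run G
t=23: vr[D=979456/88105 E=1293824/111249 G=1951232/172265] → run D
t=24: vr[D=1248768/88105 E=1293824/111249 G=1951232/172265] → run G
t=25: vr[D=1248768/88105 E=1293824/111249] → run E
t=26: vr[D=1248768/88105] → run D
t=27: vr[D=303616/17621] → run D
t=28: (idle)
t=29: (idle)
t=30: (idle)
t=31: (idle)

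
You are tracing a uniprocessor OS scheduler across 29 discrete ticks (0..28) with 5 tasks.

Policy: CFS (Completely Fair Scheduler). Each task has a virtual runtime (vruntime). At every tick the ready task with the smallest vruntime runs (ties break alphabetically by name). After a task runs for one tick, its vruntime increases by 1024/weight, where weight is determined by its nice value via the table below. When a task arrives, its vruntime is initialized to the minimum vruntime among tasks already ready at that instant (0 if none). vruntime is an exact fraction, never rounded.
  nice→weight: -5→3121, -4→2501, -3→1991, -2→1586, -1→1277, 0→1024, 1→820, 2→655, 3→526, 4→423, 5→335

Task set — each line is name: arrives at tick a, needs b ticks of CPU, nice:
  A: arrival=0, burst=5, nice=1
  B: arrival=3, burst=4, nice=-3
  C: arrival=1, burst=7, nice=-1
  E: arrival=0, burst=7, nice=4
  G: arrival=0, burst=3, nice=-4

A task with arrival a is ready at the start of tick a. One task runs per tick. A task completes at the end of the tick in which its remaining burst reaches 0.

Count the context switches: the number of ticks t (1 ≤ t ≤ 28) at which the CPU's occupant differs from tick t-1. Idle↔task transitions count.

t=0: vr[A=0 E=0 G=0] → run A
t=1: vr[A=256/205 C=0 E=0 G=0] → run C
t=2: vr[A=256/205 C=1024/1277 E=0 G=0] → run E
t=3: vr[A=256/205 B=0 C=1024/1277 E=1024/423 G=0] → run B
t=4: vr[A=256/205 B=1024/1991 C=1024/1277 E=1024/423 G=0] → run G
t=5: vr[A=256/205 B=1024/1991 C=1024/1277 E=1024/423 G=1024/2501] → run G
t=6: vr[A=256/205 B=1024/1991 C=1024/1277 E=1024/423 G=2048/2501] → run B
t=7: vr[A=256/205 B=2048/1991 C=1024/1277 E=1024/423 G=2048/2501] → run C
t=8: vr[A=256/205 B=2048/1991 C=2048/1277 E=1024/423 G=2048/2501] → run G
t=9: vr[A=256/205 B=2048/1991 C=2048/1277 E=1024/423] → run B
t=10: vr[A=256/205 B=3072/1991 C=2048/1277 E=1024/423] → run A
t=11: vr[A=512/205 B=3072/1991 C=2048/1277 E=1024/423] → run B
t=12: vr[A=512/205 C=2048/1277 E=1024/423] → run C
t=13: vr[A=512/205 C=3072/1277 E=1024/423] → run C
t=14: vr[A=512/205 C=4096/1277 E=1024/423] → run E
t=15: vr[A=512/205 C=4096/1277 E=2048/423] → run A
t=16: vr[A=768/205 C=4096/1277 E=2048/423] → run C
t=17: vr[A=768/205 C=5120/1277 E=2048/423] → run A
t=18: vr[A=1024/205 C=5120/1277 E=2048/423] → run C
t=19: vr[A=1024/205 C=6144/1277 E=2048/423] → run C
t=20: vr[A=1024/205 E=2048/423] → run E
t=21: vr[A=1024/205 E=1024/141] → run A
t=22: vr[E=1024/141] → run E
t=23: vr[E=4096/423] → run E
t=24: vr[E=5120/423] → run E
t=25: vr[E=2048/141] → run E
t=26: (idle)
t=27: (idle)
t=28: (idle)

context switches = 20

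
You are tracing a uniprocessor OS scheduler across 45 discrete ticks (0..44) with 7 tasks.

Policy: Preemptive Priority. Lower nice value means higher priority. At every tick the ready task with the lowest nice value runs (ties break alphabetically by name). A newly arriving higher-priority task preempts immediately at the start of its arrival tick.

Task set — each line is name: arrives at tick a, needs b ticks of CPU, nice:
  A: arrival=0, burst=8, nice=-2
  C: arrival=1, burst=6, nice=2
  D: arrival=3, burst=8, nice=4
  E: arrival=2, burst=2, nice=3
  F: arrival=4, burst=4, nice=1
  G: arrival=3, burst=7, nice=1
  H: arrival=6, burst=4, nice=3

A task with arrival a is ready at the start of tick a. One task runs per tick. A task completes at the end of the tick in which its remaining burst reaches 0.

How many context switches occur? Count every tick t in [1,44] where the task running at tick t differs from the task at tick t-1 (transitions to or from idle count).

t=0: ready={A} → run A
t=1: ready={A,C} → run A
t=2: ready={A,C,E} → run A
t=3: ready={A,C,D,E,G} → run A
t=4: ready={A,C,D,E,F,G} → run A
t=5: ready={A,C,D,E,F,G} → run A
t=6: ready={A,C,D,E,F,G,H} → run A
t=7: ready={A,C,D,E,F,G,H} → run A
t=8: ready={C,D,E,F,G,H} → run F
t=9: ready={C,D,E,F,G,H} → run F
t=10: ready={C,D,E,F,G,H} → run F
t=11: ready={C,D,E,F,G,H} → run F
t=12: ready={C,D,E,G,H} → run G
t=13: ready={C,D,E,G,H} → run G
t=14: ready={C,D,E,G,H} → run G
t=15: ready={C,D,E,G,H} → run G
t=16: ready={C,D,E,G,H} → run G
t=17: ready={C,D,E,G,H} → run G
t=18: ready={C,D,E,G,H} → run G
t=19: ready={C,D,E,H} → run C
t=20: ready={C,D,E,H} → run C
t=21: ready={C,D,E,H} → run C
t=22: ready={C,D,E,H} → run C
t=23: ready={C,D,E,H} → run C
t=24: ready={C,D,E,H} → run C
t=25: ready={D,E,H} → run E
t=26: ready={D,E,H} → run E
t=27: ready={D,H} → run H
t=28: ready={D,H} → run H
t=29: ready={D,H} → run H
t=30: ready={D,H} → run H
t=31: ready={D} → run D
t=32: ready={D} → run D
t=33: ready={D} → run D
t=34: ready={D} → run D
t=35: ready={D} → run D
t=36: ready={D} → run D
t=37: ready={D} → run D
t=38: ready={D} → run D
t=39: (idle)
t=40: (idle)
t=41: (idle)
t=42: (idle)
t=43: (idle)
t=44: (idle)

context switches = 7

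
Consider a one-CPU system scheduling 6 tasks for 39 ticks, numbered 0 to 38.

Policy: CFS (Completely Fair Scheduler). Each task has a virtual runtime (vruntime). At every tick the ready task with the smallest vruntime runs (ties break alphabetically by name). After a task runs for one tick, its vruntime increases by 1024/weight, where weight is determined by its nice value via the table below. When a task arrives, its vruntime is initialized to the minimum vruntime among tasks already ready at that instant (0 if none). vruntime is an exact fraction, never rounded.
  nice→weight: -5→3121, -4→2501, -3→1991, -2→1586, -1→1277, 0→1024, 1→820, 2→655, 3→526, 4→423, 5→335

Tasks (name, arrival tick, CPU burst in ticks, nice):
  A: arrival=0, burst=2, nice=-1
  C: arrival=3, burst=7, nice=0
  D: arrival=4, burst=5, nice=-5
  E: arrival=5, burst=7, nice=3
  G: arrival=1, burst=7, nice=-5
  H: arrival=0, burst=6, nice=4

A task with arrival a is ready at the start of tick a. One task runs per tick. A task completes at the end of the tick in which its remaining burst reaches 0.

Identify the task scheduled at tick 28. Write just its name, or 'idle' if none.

t=0: vr[A=0 H=0] → run A
t=1: vr[A=1024/1277 G=0 H=0] → run G
t=2: vr[A=1024/1277 G=1024/3121 H=0] → run H
t=3: vr[A=1024/1277 C=1024/3121 G=1024/3121 H=1024/423] → run C
t=4: vr[A=1024/1277 C=4145/3121 D=1024/3121 G=1024/3121 H=1024/423] → run D
t=5: vr[A=1024/1277 C=4145/3121 D=2048/3121 E=1024/3121 G=1024/3121 H=1024/423] → run E
t=6: vr[A=1024/1277 C=4145/3121 D=2048/3121 E=1867264/820823 G=1024/3121 H=1024/423] → run G
t=7: vr[A=1024/1277 C=4145/3121 D=2048/3121 E=1867264/820823 G=2048/3121 H=1024/423] → run D
t=8: vr[A=1024/1277 C=4145/3121 D=3072/3121 E=1867264/820823 G=2048/3121 H=1024/423] → run G
t=9: vr[A=1024/1277 C=4145/3121 D=3072/3121 E=1867264/820823 G=3072/3121 H=1024/423] → run A
t=10: vr[C=4145/3121 D=3072/3121 E=1867264/820823 G=3072/3121 H=1024/423] → run D
t=11: vr[C=4145/3121 D=4096/3121 E=1867264/820823 G=3072/3121 H=1024/423] → run G
t=12: vr[C=4145/3121 D=4096/3121 E=1867264/820823 G=4096/3121 H=1024/423] → run D
t=13: vr[C=4145/3121 D=5120/3121 E=1867264/820823 G=4096/3121 H=1024/423] → run G
t=14: vr[C=4145/3121 D=5120/3121 E=1867264/820823 G=5120/3121 H=1024/423] → run C
t=15: vr[C=7266/3121 D=5120/3121 E=1867264/820823 G=5120/3121 H=1024/423] → run D
t=16: vr[C=7266/3121 E=1867264/820823 G=5120/3121 H=1024/423] → run G
t=17: vr[C=7266/3121 E=1867264/820823 G=6144/3121 H=1024/423] → run G
t=18: vr[C=7266/3121 E=1867264/820823 H=1024/423] → run E
t=19: vr[C=7266/3121 E=3465216/820823 H=1024/423] → run C
t=20: vr[C=10387/3121 E=3465216/820823 H=1024/423] → run H
t=21: vr[C=10387/3121 E=3465216/820823 H=2048/423] → run C
t=22: vr[C=13508/3121 E=3465216/820823 H=2048/423] → run E
t=23: vr[C=13508/3121 E=5063168/820823 H=2048/423] → run C
t=24: vr[C=16629/3121 E=5063168/820823 H=2048/423] → run H
t=25: vr[C=16629/3121 E=5063168/820823 H=1024/141] → run C
t=26: vr[C=19750/3121 E=5063168/820823 H=1024/141] → run E
t=27: vr[C=19750/3121 E=6661120/820823 H=1024/141] → run C
t=28: vr[E=6661120/820823 H=1024/141] → run H
t=29: vr[E=6661120/820823 H=4096/423] → run E
t=30: vr[E=8259072/820823 H=4096/423] → run H
t=31: vr[E=8259072/820823 H=5120/423] → run E
t=32: vr[E=9857024/820823 H=5120/423] → run E
t=33: vr[H=5120/423] → run H
t=34: (idle)
t=35: (idle)
t=36: (idle)
t=37: (idle)
t=38: (idle)

running at tick 28 = H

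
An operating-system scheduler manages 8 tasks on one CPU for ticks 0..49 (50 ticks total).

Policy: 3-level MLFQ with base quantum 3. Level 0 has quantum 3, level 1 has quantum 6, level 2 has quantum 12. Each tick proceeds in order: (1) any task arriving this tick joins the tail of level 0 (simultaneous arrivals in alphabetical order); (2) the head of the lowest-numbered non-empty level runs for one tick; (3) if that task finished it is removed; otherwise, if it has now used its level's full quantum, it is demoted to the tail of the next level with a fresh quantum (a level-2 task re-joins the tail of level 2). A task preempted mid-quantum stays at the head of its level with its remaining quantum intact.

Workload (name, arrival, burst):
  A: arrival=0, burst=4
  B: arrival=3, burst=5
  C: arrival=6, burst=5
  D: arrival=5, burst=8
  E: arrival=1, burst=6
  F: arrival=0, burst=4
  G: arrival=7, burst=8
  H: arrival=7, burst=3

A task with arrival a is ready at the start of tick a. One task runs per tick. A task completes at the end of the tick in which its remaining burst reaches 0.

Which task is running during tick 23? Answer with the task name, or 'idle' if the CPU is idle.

t=0: L0/L1/L2 = AF/-/- → run A
t=1: L0/L1/L2 = AFE/-/- → run A
t=2: L0/L1/L2 = AFE/-/- → run A
t=3: L0/L1/L2 = FEB/A/- → run F
t=4: L0/L1/L2 = FEB/A/- → run F
t=5: L0/L1/L2 = FEBD/A/- → run F
t=6: L0/L1/L2 = EBDC/AF/- → run E
t=7: L0/L1/L2 = EBDCGH/AF/- → run E
t=8: L0/L1/L2 = EBDCGH/AF/- → run E
t=9: L0/L1/L2 = BDCGH/AFE/- → run B
t=10: L0/L1/L2 = BDCGH/AFE/- → run B
t=11: L0/L1/L2 = BDCGH/AFE/- → run B
t=12: L0/L1/L2 = DCGH/AFEB/- → run D
t=13: L0/L1/L2 = DCGH/AFEB/- → run D
t=14: L0/L1/L2 = DCGH/AFEB/- → run D
t=15: L0/L1/L2 = CGH/AFEBD/- → run C
t=16: L0/L1/L2 = CGH/AFEBD/- → run C
t=17: L0/L1/L2 = CGH/AFEBD/- → run C
t=18: L0/L1/L2 = GH/AFEBDC/- → run G
t=19: L0/L1/L2 = GH/AFEBDC/- → run G
t=20: L0/L1/L2 = GH/AFEBDC/- → run G
t=21: L0/L1/L2 = H/AFEBDCG/- → run H
t=22: L0/L1/L2 = H/AFEBDCG/- → run H
t=23: L0/L1/L2 = H/AFEBDCG/- → run H
t=24: L0/L1/L2 = -/AFEBDCG/- → run A
t=25: L0/L1/L2 = -/FEBDCG/- → run F
t=26: L0/L1/L2 = -/EBDCG/- → run E
t=27: L0/L1/L2 = -/EBDCG/- → run E
t=28: L0/L1/L2 = -/EBDCG/- → run E
t=29: L0/L1/L2 = -/BDCG/- → run B
t=30: L0/L1/L2 = -/BDCG/- → run B
t=31: L0/L1/L2 = -/DCG/- → run D
t=32: L0/L1/L2 = -/DCG/- → run D
t=33: L0/L1/L2 = -/DCG/- → run D
t=34: L0/L1/L2 = -/DCG/- → run D
t=35: L0/L1/L2 = -/DCG/- → run D
t=36: L0/L1/L2 = -/CG/- → run C
t=37: L0/L1/L2 = -/CG/- → run C
t=38: L0/L1/L2 = -/G/- → run G
t=39: L0/L1/L2 = -/G/- → run G
t=40: L0/L1/L2 = -/G/- → run G
t=41: L0/L1/L2 = -/G/- → run G
t=42: L0/L1/L2 = -/G/- → run G
t=43: (idle)
t=44: (idle)
t=45: (idle)
t=46: (idle)
t=47: (idle)
t=48: (idle)
t=49: (idle)

running at tick 23 = H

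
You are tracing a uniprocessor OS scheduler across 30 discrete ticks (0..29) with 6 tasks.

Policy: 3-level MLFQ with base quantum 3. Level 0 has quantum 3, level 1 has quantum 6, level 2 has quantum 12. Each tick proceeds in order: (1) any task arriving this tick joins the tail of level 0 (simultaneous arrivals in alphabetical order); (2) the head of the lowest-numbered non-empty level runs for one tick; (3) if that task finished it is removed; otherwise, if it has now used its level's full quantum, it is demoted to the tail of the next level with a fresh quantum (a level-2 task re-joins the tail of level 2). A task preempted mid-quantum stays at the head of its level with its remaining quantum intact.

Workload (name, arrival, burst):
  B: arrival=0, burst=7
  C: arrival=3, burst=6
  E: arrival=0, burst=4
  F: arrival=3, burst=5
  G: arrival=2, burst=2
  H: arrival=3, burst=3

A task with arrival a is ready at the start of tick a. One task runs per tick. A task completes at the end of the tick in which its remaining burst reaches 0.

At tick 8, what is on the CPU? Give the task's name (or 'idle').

running at tick 8 = C

t=0: L0/L1/L2 = BE/-/- → run B
t=1: L0/L1/L2 = BE/-/- → run B
t=2: L0/L1/L2 = BEG/-/- → run B
t=3: L0/L1/L2 = EGCFH/B/- → run E
t=4: L0/L1/L2 = EGCFH/B/- → run E
t=5: L0/L1/L2 = EGCFH/B/- → run E
t=6: L0/L1/L2 = GCFH/BE/- → run G
t=7: L0/L1/L2 = GCFH/BE/- → run G
t=8: L0/L1/L2 = CFH/BE/- → run C
t=9: L0/L1/L2 = CFH/BE/- → run C
t=10: L0/L1/L2 = CFH/BE/- → run C
t=11: L0/L1/L2 = FH/BEC/- → run F
t=12: L0/L1/L2 = FH/BEC/- → run F
t=13: L0/L1/L2 = FH/BEC/- → run F
t=14: L0/L1/L2 = H/BECF/- → run H
t=15: L0/L1/L2 = H/BECF/- → run H
t=16: L0/L1/L2 = H/BECF/- → run H
t=17: L0/L1/L2 = -/BECF/- → run B
t=18: L0/L1/L2 = -/BECF/- → run B
t=19: L0/L1/L2 = -/BECF/- → run B
t=20: L0/L1/L2 = -/BECF/- → run B
t=21: L0/L1/L2 = -/ECF/- → run E
t=22: L0/L1/L2 = -/CF/- → run C
t=23: L0/L1/L2 = -/CF/- → run C
t=24: L0/L1/L2 = -/CF/- → run C
t=25: L0/L1/L2 = -/F/- → run F
t=26: L0/L1/L2 = -/F/- → run F
t=27: (idle)
t=28: (idle)
t=29: (idle)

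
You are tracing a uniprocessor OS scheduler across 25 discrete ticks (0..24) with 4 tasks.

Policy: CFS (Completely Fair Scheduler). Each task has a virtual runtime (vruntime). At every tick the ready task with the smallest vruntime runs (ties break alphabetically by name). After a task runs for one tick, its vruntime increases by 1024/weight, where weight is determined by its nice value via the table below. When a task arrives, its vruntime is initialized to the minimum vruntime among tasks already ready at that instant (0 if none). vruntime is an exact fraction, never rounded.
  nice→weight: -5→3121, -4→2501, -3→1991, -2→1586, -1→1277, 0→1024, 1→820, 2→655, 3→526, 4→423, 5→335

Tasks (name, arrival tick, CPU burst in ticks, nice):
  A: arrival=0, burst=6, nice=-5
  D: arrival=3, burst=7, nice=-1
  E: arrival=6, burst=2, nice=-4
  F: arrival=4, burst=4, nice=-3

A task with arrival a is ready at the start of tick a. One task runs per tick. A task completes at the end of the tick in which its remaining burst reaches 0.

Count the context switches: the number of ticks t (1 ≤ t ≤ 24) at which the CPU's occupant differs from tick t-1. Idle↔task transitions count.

t=0: vr[A=0] → run A
t=1: vr[A=1024/3121] → run A
t=2: vr[A=2048/3121] → run A
t=3: vr[A=3072/3121 D=3072/3121] → run A
t=4: vr[A=4096/3121 D=3072/3121 F=3072/3121] → run D
t=5: vr[A=4096/3121 D=7118848/3985517 F=3072/3121] → run F
t=6: vr[A=4096/3121 D=7118848/3985517 E=4096/3121 F=9312256/6213911] → run A
t=7: vr[A=5120/3121 D=7118848/3985517 E=4096/3121 F=9312256/6213911] → run E
t=8: vr[A=5120/3121 D=7118848/3985517 E=13440000/7805621 F=9312256/6213911] → run F
t=9: vr[A=5120/3121 D=7118848/3985517 E=13440000/7805621 F=12508160/6213911] → run A
t=10: vr[D=7118848/3985517 E=13440000/7805621 F=12508160/6213911] → run E
t=11: vr[D=7118848/3985517 F=12508160/6213911] → run D
t=12: vr[D=10314752/3985517 F=12508160/6213911] → run F
t=13: vr[D=10314752/3985517 F=15704064/6213911] → run F
t=14: vr[D=10314752/3985517] → run D
t=15: vr[D=13510656/3985517] → run D
t=16: vr[D=16706560/3985517] → run D
t=17: vr[D=19902464/3985517] → run D
t=18: vr[D=23098368/3985517] → run D
t=19: (idle)
t=20: (idle)
t=21: (idle)
t=22: (idle)
t=23: (idle)
t=24: (idle)

context switches = 11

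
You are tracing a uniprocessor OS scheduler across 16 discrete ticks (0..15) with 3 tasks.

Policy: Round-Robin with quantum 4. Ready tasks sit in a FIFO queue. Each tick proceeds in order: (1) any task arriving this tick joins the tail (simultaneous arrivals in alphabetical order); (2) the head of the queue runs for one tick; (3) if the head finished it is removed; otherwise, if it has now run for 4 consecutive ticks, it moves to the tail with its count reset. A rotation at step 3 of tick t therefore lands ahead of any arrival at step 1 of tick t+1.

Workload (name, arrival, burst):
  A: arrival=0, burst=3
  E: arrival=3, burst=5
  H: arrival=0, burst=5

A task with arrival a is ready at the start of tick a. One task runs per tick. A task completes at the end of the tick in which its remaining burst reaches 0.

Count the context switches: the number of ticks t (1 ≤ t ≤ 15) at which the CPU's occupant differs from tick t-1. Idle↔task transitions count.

t=0: queue=[A,H] q_used=0 → run A
t=1: queue=[A,H] q_used=1 → run A
t=2: queue=[A,H] q_used=2 → run A
t=3: queue=[H,E] q_used=0 → run H
t=4: queue=[H,E] q_used=1 → run H
t=5: queue=[H,E] q_used=2 → run H
t=6: queue=[H,E] q_used=3 → run H
t=7: queue=[E,H] q_used=0 → run E
t=8: queue=[E,H] q_used=1 → run E
t=9: queue=[E,H] q_used=2 → run E
t=10: queue=[E,H] q_used=3 → run E
t=11: queue=[H,E] q_used=0 → run H
t=12: queue=[E] q_used=0 → run E
t=13: (idle)
t=14: (idle)
t=15: (idle)

context switches = 5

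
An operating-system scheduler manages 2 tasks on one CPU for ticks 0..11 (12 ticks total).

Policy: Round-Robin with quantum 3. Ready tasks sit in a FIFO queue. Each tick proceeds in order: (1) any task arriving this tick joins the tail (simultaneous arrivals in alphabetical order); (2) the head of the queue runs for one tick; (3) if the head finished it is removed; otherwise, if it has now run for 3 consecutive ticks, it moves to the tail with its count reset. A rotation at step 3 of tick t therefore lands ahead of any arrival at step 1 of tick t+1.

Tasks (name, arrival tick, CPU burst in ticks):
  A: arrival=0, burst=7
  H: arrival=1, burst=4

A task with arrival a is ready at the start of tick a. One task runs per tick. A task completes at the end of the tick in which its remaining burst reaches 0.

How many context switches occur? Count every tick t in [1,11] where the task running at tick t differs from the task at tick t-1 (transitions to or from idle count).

t=0: queue=[A] q_used=0 → run A
t=1: queue=[A,H] q_used=1 → run A
t=2: queue=[A,H] q_used=2 → run A
t=3: queue=[H,A] q_used=0 → run H
t=4: queue=[H,A] q_used=1 → run H
t=5: queue=[H,A] q_used=2 → run H
t=6: queue=[A,H] q_used=0 → run A
t=7: queue=[A,H] q_used=1 → run A
t=8: queue=[A,H] q_used=2 → run A
t=9: queue=[H,A] q_used=0 → run H
t=10: queue=[A] q_used=0 → run A
t=11: (idle)

context switches = 5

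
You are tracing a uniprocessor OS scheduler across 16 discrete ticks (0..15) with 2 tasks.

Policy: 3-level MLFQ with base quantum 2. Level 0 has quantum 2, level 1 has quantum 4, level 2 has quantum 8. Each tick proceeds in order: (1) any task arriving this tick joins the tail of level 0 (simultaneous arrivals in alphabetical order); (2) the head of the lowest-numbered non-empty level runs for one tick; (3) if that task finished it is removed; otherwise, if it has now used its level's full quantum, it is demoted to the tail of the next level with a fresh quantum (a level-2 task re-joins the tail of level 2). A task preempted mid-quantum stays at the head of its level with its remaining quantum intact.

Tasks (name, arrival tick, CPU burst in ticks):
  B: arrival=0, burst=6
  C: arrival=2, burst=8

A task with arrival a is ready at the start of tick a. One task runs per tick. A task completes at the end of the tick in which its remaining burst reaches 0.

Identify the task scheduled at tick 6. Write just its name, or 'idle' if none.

running at tick 6 = B

t=0: L0/L1/L2 = B/-/- → run B
t=1: L0/L1/L2 = B/-/- → run B
t=2: L0/L1/L2 = C/B/- → run C
t=3: L0/L1/L2 = C/B/- → run C
t=4: L0/L1/L2 = -/BC/- → run B
t=5: L0/L1/L2 = -/BC/- → run B
t=6: L0/L1/L2 = -/BC/- → run B
t=7: L0/L1/L2 = -/BC/- → run B
t=8: L0/L1/L2 = -/C/- → run C
t=9: L0/L1/L2 = -/C/- → run C
t=10: L0/L1/L2 = -/C/- → run C
t=11: L0/L1/L2 = -/C/- → run C
t=12: L0/L1/L2 = -/-/C → run C
t=13: L0/L1/L2 = -/-/C → run C
t=14: (idle)
t=15: (idle)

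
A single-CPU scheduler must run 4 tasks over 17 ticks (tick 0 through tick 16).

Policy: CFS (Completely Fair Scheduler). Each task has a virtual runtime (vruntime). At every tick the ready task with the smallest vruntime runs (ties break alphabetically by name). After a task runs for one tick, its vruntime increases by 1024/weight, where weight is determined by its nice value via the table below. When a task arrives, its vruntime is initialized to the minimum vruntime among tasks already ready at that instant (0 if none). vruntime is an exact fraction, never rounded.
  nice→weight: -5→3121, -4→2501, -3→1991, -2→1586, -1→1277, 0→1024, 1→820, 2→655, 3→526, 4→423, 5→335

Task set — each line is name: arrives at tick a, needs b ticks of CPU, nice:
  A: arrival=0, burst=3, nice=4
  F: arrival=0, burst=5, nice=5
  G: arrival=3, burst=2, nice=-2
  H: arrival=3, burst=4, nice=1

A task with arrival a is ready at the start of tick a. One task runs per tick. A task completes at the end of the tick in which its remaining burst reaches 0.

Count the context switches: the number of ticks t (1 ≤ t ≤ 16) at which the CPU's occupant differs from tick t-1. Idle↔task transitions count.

t=0: vr[A=0 F=0] → run A
t=1: vr[A=1024/423 F=0] → run F
t=2: vr[A=1024/423 F=1024/335] → run A
t=3: vr[A=2048/423 F=1024/335 G=1024/335 H=1024/335] → run F
t=4: vr[A=2048/423 F=2048/335 G=1024/335 H=1024/335] → run G
t=5: vr[A=2048/423 F=2048/335 G=983552/265655 H=1024/335] → run H
t=6: vr[A=2048/423 F=2048/335 G=983552/265655 H=59136/13735] → run G
t=7: vr[A=2048/423 F=2048/335 H=59136/13735] → run H
t=8: vr[A=2048/423 F=2048/335 H=76288/13735] → run A
t=9: vr[F=2048/335 H=76288/13735] → run H
t=10: vr[F=2048/335 H=18688/2747] → run F
t=11: vr[F=3072/335 H=18688/2747] → run H
t=12: vr[F=3072/335] → run F
t=13: vr[F=4096/335] → run F
t=14: (idle)
t=15: (idle)
t=16: (idle)

context switches = 13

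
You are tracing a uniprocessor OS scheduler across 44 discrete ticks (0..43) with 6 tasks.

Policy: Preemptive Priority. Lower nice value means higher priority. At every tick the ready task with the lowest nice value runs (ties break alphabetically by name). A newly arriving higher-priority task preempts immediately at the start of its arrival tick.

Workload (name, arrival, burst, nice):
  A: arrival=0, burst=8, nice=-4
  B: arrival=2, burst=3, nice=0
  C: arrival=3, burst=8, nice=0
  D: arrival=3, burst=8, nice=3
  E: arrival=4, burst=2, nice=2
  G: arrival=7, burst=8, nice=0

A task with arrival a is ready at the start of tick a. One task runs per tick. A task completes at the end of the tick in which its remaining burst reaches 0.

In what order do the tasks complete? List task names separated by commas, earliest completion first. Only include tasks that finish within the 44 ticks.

completion order = A, B, C, G, E, D

t=0: ready={A} → run A
t=1: ready={A} → run A
t=2: ready={A,B} → run A
t=3: ready={A,B,C,D} → run A
t=4: ready={A,B,C,D,E} → run A
t=5: ready={A,B,C,D,E} → run A
t=6: ready={A,B,C,D,E} → run A
t=7: ready={A,B,C,D,E,G} → run A
t=8: ready={B,C,D,E,G} → run B
t=9: ready={B,C,D,E,G} → run B
t=10: ready={B,C,D,E,G} → run B
t=11: ready={C,D,E,G} → run C
t=12: ready={C,D,E,G} → run C
t=13: ready={C,D,E,G} → run C
t=14: ready={C,D,E,G} → run C
t=15: ready={C,D,E,G} → run C
t=16: ready={C,D,E,G} → run C
t=17: ready={C,D,E,G} → run C
t=18: ready={C,D,E,G} → run C
t=19: ready={D,E,G} → run G
t=20: ready={D,E,G} → run G
t=21: ready={D,E,G} → run G
t=22: ready={D,E,G} → run G
t=23: ready={D,E,G} → run G
t=24: ready={D,E,G} → run G
t=25: ready={D,E,G} → run G
t=26: ready={D,E,G} → run G
t=27: ready={D,E} → run E
t=28: ready={D,E} → run E
t=29: ready={D} → run D
t=30: ready={D} → run D
t=31: ready={D} → run D
t=32: ready={D} → run D
t=33: ready={D} → run D
t=34: ready={D} → run D
t=35: ready={D} → run D
t=36: ready={D} → run D
t=37: (idle)
t=38: (idle)
t=39: (idle)
t=40: (idle)
t=41: (idle)
t=42: (idle)
t=43: (idle)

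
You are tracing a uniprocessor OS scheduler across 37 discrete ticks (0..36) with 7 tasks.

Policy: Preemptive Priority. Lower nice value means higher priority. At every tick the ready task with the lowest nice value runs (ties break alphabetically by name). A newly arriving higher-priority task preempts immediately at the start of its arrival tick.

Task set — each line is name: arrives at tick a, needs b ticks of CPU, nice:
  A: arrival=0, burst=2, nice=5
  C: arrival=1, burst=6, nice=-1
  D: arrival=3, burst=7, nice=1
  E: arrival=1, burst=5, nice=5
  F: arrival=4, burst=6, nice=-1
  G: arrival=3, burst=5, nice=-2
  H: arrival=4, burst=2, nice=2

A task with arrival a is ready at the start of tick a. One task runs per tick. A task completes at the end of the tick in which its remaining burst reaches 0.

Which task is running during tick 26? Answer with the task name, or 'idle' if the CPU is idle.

running at tick 26 = H

t=0: ready={A} → run A
t=1: ready={A,C,E} → run C
t=2: ready={A,C,E} → run C
t=3: ready={A,C,D,E,G} → run G
t=4: ready={A,C,D,E,F,G,H} → run G
t=5: ready={A,C,D,E,F,G,H} → run G
t=6: ready={A,C,D,E,F,G,H} → run G
t=7: ready={A,C,D,E,F,G,H} → run G
t=8: ready={A,C,D,E,F,H} → run C
t=9: ready={A,C,D,E,F,H} → run C
t=10: ready={A,C,D,E,F,H} → run C
t=11: ready={A,C,D,E,F,H} → run C
t=12: ready={A,D,E,F,H} → run F
t=13: ready={A,D,E,F,H} → run F
t=14: ready={A,D,E,F,H} → run F
t=15: ready={A,D,E,F,H} → run F
t=16: ready={A,D,E,F,H} → run F
t=17: ready={A,D,E,F,H} → run F
t=18: ready={A,D,E,H} → run D
t=19: ready={A,D,E,H} → run D
t=20: ready={A,D,E,H} → run D
t=21: ready={A,D,E,H} → run D
t=22: ready={A,D,E,H} → run D
t=23: ready={A,D,E,H} → run D
t=24: ready={A,D,E,H} → run D
t=25: ready={A,E,H} → run H
t=26: ready={A,E,H} → run H
t=27: ready={A,E} → run A
t=28: ready={E} → run E
t=29: ready={E} → run E
t=30: ready={E} → run E
t=31: ready={E} → run E
t=32: ready={E} → run E
t=33: (idle)
t=34: (idle)
t=35: (idle)
t=36: (idle)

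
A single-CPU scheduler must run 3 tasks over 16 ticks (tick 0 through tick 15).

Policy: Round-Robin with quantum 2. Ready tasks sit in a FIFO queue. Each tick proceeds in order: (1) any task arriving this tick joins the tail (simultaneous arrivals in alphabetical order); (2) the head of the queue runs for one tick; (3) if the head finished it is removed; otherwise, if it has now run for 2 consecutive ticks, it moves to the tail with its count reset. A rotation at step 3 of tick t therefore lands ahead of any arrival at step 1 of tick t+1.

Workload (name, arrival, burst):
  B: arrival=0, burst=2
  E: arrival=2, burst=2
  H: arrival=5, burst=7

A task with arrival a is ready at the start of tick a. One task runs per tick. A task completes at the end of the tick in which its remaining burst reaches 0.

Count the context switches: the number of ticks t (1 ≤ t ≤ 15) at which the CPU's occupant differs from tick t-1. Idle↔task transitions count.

context switches = 4

t=0: queue=[B] q_used=0 → run B
t=1: queue=[B] q_used=1 → run B
t=2: queue=[E] q_used=0 → run E
t=3: queue=[E] q_used=1 → run E
t=4: (idle)
t=5: queue=[H] q_used=0 → run H
t=6: queue=[H] q_used=1 → run H
t=7: queue=[H] q_used=0 → run H
t=8: queue=[H] q_used=1 → run H
t=9: queue=[H] q_used=0 → run H
t=10: queue=[H] q_used=1 → run H
t=11: queue=[H] q_used=0 → run H
t=12: (idle)
t=13: (idle)
t=14: (idle)
t=15: (idle)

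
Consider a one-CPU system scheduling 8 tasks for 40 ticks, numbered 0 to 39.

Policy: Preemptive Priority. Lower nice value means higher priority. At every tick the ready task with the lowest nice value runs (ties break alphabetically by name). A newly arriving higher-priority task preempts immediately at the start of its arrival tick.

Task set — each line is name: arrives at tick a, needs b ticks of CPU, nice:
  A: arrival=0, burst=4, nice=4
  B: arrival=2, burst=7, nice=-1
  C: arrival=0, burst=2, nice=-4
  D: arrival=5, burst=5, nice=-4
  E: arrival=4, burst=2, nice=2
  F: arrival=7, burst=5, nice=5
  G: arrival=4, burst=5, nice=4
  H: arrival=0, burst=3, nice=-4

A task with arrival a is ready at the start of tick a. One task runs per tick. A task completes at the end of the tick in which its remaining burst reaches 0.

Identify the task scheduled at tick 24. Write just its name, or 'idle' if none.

t=0: ready={A,C,H} → run C
t=1: ready={A,C,H} → run C
t=2: ready={A,B,H} → run H
t=3: ready={A,B,H} → run H
t=4: ready={A,B,E,G,H} → run H
t=5: ready={A,B,D,E,G} → run D
t=6: ready={A,B,D,E,G} → run D
t=7: ready={A,B,D,E,F,G} → run D
t=8: ready={A,B,D,E,F,G} → run D
t=9: ready={A,B,D,E,F,G} → run D
t=10: ready={A,B,E,F,G} → run B
t=11: ready={A,B,E,F,G} → run B
t=12: ready={A,B,E,F,G} → run B
t=13: ready={A,B,E,F,G} → run B
t=14: ready={A,B,E,F,G} → run B
t=15: ready={A,B,E,F,G} → run B
t=16: ready={A,B,E,F,G} → run B
t=17: ready={A,E,F,G} → run E
t=18: ready={A,E,F,G} → run E
t=19: ready={A,F,G} → run A
t=20: ready={A,F,G} → run A
t=21: ready={A,F,G} → run A
t=22: ready={A,F,G} → run A
t=23: ready={F,G} → run G
t=24: ready={F,G} → run G
t=25: ready={F,G} → run G
t=26: ready={F,G} → run G
t=27: ready={F,G} → run G
t=28: ready={F} → run F
t=29: ready={F} → run F
t=30: ready={F} → run F
t=31: ready={F} → run F
t=32: ready={F} → run F
t=33: (idle)
t=34: (idle)
t=35: (idle)
t=36: (idle)
t=37: (idle)
t=38: (idle)
t=39: (idle)

running at tick 24 = G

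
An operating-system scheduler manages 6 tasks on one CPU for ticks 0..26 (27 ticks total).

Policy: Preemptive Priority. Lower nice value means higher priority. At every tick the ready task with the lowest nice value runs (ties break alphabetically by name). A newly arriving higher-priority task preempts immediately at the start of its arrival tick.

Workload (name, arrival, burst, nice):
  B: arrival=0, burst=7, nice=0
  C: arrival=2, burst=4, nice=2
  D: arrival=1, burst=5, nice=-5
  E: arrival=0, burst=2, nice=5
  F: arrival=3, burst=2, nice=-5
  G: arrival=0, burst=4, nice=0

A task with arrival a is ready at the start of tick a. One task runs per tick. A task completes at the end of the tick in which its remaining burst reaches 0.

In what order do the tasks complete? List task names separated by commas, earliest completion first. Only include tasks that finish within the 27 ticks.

t=0: ready={B,E,G} → run B
t=1: ready={B,D,E,G} → run D
t=2: ready={B,C,D,E,G} → run D
t=3: ready={B,C,D,E,F,G} → run D
t=4: ready={B,C,D,E,F,G} → run D
t=5: ready={B,C,D,E,F,G} → run D
t=6: ready={B,C,E,F,G} → run F
t=7: ready={B,C,E,F,G} → run F
t=8: ready={B,C,E,G} → run B
t=9: ready={B,C,E,G} → run B
t=10: ready={B,C,E,G} → run B
t=11: ready={B,C,E,G} → run B
t=12: ready={B,C,E,G} → run B
t=13: ready={B,C,E,G} → run B
t=14: ready={C,E,G} → run G
t=15: ready={C,E,G} → run G
t=16: ready={C,E,G} → run G
t=17: ready={C,E,G} → run G
t=18: ready={C,E} → run C
t=19: ready={C,E} → run C
t=20: ready={C,E} → run C
t=21: ready={C,E} → run C
t=22: ready={E} → run E
t=23: ready={E} → run E
t=24: (idle)
t=25: (idle)
t=26: (idle)

completion order = D, F, B, G, C, E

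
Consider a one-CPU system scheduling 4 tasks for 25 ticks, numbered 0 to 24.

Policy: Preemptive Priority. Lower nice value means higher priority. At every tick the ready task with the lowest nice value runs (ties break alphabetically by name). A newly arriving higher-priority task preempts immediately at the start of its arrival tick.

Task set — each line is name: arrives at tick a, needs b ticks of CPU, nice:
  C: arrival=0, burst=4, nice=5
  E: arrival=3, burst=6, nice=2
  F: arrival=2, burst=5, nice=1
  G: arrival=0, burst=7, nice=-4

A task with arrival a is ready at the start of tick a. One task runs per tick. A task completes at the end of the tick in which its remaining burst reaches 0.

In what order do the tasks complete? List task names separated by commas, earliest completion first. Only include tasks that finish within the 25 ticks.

t=0: ready={C,G} → run G
t=1: ready={C,G} → run G
t=2: ready={C,F,G} → run G
t=3: ready={C,E,F,G} → run G
t=4: ready={C,E,F,G} → run G
t=5: ready={C,E,F,G} → run G
t=6: ready={C,E,F,G} → run G
t=7: ready={C,E,F} → run F
t=8: ready={C,E,F} → run F
t=9: ready={C,E,F} → run F
t=10: ready={C,E,F} → run F
t=11: ready={C,E,F} → run F
t=12: ready={C,E} → run E
t=13: ready={C,E} → run E
t=14: ready={C,E} → run E
t=15: ready={C,E} → run E
t=16: ready={C,E} → run E
t=17: ready={C,E} → run E
t=18: ready={C} → run C
t=19: ready={C} → run C
t=20: ready={C} → run C
t=21: ready={C} → run C
t=22: (idle)
t=23: (idle)
t=24: (idle)

completion order = G, F, E, C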